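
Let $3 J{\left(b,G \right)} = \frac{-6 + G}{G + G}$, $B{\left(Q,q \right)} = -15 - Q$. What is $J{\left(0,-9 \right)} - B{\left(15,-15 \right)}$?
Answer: $\frac{545}{18} \approx 30.278$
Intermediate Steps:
$J{\left(b,G \right)} = \frac{-6 + G}{6 G}$ ($J{\left(b,G \right)} = \frac{\left(-6 + G\right) \frac{1}{G + G}}{3} = \frac{\left(-6 + G\right) \frac{1}{2 G}}{3} = \frac{\frac{1}{2} \frac{1}{G} \left(-6 + G\right)}{3} = \frac{-6 + G}{6 G}$)
$J{\left(0,-9 \right)} - B{\left(15,-15 \right)} = \frac{-6 - 9}{6 \left(-9\right)} - \left(-15 - 15\right) = \frac{1}{6} \left(- \frac{1}{9}\right) \left(-15\right) - \left(-15 - 15\right) = \frac{5}{18} - -30 = \frac{5}{18} + 30 = \frac{545}{18}$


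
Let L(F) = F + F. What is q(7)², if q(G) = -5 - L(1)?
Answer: 49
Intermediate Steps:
L(F) = 2*F
q(G) = -7 (q(G) = -5 - 2 = -7)
q(7)² = (-7)² = 49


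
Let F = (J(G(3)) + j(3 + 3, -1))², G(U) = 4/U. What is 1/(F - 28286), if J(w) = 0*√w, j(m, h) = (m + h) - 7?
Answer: -1/28282 ≈ -3.5358e-5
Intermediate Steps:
j(m, h) = -7 + h + m (j(m, h) = (h + m) - 7 = -7 + h + m)
J(w) = 0
F = 4 (F = (0 + (-7 - 1 + (3 + 3)))² = (0 + (-7 - 1 + 6))² = (0 - 2)² = (-2)² = 4)
1/(F - 28286) = 1/(4 - 28286) = 1/(-28282) = -1/28282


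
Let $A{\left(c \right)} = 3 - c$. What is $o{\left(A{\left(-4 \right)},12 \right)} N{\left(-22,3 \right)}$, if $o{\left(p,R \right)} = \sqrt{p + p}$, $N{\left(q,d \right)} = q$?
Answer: $- 22 \sqrt{14} \approx -82.316$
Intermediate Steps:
$o{\left(p,R \right)} = \sqrt{2} \sqrt{p}$ ($o{\left(p,R \right)} = \sqrt{2 p} = \sqrt{2} \sqrt{p}$)
$o{\left(A{\left(-4 \right)},12 \right)} N{\left(-22,3 \right)} = \sqrt{2} \sqrt{3 - -4} \left(-22\right) = \sqrt{2} \sqrt{3 + 4} \left(-22\right) = \sqrt{2} \sqrt{7} \left(-22\right) = \sqrt{14} \left(-22\right) = - 22 \sqrt{14}$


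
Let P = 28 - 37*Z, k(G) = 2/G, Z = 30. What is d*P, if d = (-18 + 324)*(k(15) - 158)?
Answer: 261341952/5 ≈ 5.2268e+7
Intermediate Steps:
P = -1082 (P = 28 - 37*30 = 28 - 1110 = -1082)
d = -241536/5 (d = (-18 + 324)*(2/15 - 158) = 306*(2*(1/15) - 158) = 306*(2/15 - 158) = 306*(-2368/15) = -241536/5 ≈ -48307.)
d*P = -241536/5*(-1082) = 261341952/5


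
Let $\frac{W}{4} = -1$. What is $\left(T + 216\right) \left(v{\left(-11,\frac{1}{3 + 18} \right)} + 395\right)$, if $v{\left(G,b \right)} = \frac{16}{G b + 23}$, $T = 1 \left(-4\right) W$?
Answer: $\frac{5416504}{59} \approx 91805.0$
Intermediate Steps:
$W = -4$ ($W = 4 \left(-1\right) = -4$)
$T = 16$ ($T = 1 \left(-4\right) \left(-4\right) = \left(-4\right) \left(-4\right) = 16$)
$v{\left(G,b \right)} = \frac{16}{23 + G b}$
$\left(T + 216\right) \left(v{\left(-11,\frac{1}{3 + 18} \right)} + 395\right) = \left(16 + 216\right) \left(\frac{16}{23 - \frac{11}{3 + 18}} + 395\right) = 232 \left(\frac{16}{23 - \frac{11}{21}} + 395\right) = 232 \left(\frac{16}{\frac{472}{21}} + 395\right) = 232 \left(16 \cdot \frac{21}{472} + 395\right) = 232 \left(\frac{42}{59} + 395\right) = 232 \cdot \frac{23347}{59} = \frac{5416504}{59}$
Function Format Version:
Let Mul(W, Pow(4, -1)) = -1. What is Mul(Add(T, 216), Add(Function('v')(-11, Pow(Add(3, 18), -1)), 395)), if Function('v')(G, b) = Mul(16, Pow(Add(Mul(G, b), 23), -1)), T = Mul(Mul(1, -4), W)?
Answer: Rational(5416504, 59) ≈ 91805.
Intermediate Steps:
W = -4 (W = Mul(4, -1) = -4)
T = 16 (T = Mul(Mul(1, -4), -4) = Mul(-4, -4) = 16)
Function('v')(G, b) = Mul(16, Pow(Add(23, Mul(G, b)), -1))
Mul(Add(T, 216), Add(Function('v')(-11, Pow(Add(3, 18), -1)), 395)) = Mul(Add(16, 216), Add(Mul(16, Pow(Add(23, Mul(-11, Pow(Add(3, 18), -1))), -1)), 395)) = Mul(232, Add(Mul(16, Pow(Add(23, Mul(-11, Pow(21, -1))), -1)), 395)) = Mul(232, Add(Mul(16, Pow(Add(23, Mul(-11, Rational(1, 21))), -1)), 395)) = Mul(232, Add(Mul(16, Pow(Add(23, Rational(-11, 21)), -1)), 395)) = Mul(232, Add(Mul(16, Pow(Rational(472, 21), -1)), 395)) = Mul(232, Add(Mul(16, Rational(21, 472)), 395)) = Mul(232, Add(Rational(42, 59), 395)) = Mul(232, Rational(23347, 59)) = Rational(5416504, 59)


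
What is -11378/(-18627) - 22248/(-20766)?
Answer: 108448174/64468047 ≈ 1.6822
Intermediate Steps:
-11378/(-18627) - 22248/(-20766) = -11378*(-1/18627) - 22248*(-1/20766) = 11378/18627 + 3708/3461 = 108448174/64468047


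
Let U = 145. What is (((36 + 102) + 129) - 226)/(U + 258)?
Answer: 41/403 ≈ 0.10174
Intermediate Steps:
(((36 + 102) + 129) - 226)/(U + 258) = (((36 + 102) + 129) - 226)/(145 + 258) = ((138 + 129) - 226)/403 = (267 - 226)*(1/403) = 41*(1/403) = 41/403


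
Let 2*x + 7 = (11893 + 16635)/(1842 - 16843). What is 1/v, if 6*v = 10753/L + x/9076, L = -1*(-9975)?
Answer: 2328149199600/418098573833 ≈ 5.5684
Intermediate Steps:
L = 9975
x = -133535/30002 (x = -7/2 + ((11893 + 16635)/(1842 - 16843))/2 = -7/2 + (28528/(-15001))/2 = -7/2 + (28528*(-1/15001))/2 = -7/2 + (1/2)*(-28528/15001) = -7/2 - 14264/15001 = -133535/30002 ≈ -4.4509)
v = 418098573833/2328149199600 (v = (10753/9975 - 133535/30002/9076)/6 = (10753*(1/9975) - 133535/30002*1/9076)/6 = (10753/9975 - 133535/272298152)/6 = (1/6)*(418098573833/388024866600) = 418098573833/2328149199600 ≈ 0.17958)
1/v = 1/(418098573833/2328149199600) = 2328149199600/418098573833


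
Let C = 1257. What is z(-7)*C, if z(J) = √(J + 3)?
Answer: 2514*I ≈ 2514.0*I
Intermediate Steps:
z(J) = √(3 + J)
z(-7)*C = √(3 - 7)*1257 = √(-4)*1257 = (2*I)*1257 = 2514*I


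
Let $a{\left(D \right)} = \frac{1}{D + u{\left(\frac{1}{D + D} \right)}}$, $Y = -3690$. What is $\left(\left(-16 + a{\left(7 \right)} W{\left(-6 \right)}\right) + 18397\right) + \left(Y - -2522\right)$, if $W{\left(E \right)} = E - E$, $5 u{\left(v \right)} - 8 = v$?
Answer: $17213$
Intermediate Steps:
$u{\left(v \right)} = \frac{8}{5} + \frac{v}{5}$
$a{\left(D \right)} = \frac{1}{\frac{8}{5} + D + \frac{1}{10 D}}$ ($a{\left(D \right)} = \frac{1}{D + \left(\frac{8}{5} + \frac{1}{5 \left(D + D\right)}\right)} = \frac{1}{D + \left(\frac{8}{5} + \frac{1}{5 \cdot 2 D}\right)} = \frac{1}{D + \left(\frac{8}{5} + \frac{\frac{1}{2} \frac{1}{D}}{5}\right)} = \frac{1}{D + \left(\frac{8}{5} + \frac{1}{10 D}\right)} = \frac{1}{\frac{8}{5} + D + \frac{1}{10 D}}$)
$W{\left(E \right)} = 0$
$\left(\left(-16 + a{\left(7 \right)} W{\left(-6 \right)}\right) + 18397\right) + \left(Y - -2522\right) = \left(\left(-16 + 10 \cdot 7 \frac{1}{1 + 10 \cdot 7^{2} + 16 \cdot 7} \cdot 0\right) + 18397\right) - 1168 = \left(\left(-16 + 10 \cdot 7 \frac{1}{1 + 10 \cdot 49 + 112} \cdot 0\right) + 18397\right) + \left(-3690 + 2522\right) = \left(\left(-16 + 10 \cdot 7 \frac{1}{1 + 490 + 112} \cdot 0\right) + 18397\right) - 1168 = \left(\left(-16 + 10 \cdot 7 \cdot \frac{1}{603} \cdot 0\right) + 18397\right) - 1168 = \left(\left(-16 + \frac{70}{603} \cdot 0\right) + 18397\right) - 1168 = \left(\left(-16 + 0\right) + 18397\right) - 1168 = \left(-16 + 18397\right) - 1168 = 18381 - 1168 = 17213$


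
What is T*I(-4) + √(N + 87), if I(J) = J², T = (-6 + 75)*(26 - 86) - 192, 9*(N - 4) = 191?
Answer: -69312 + √1010/3 ≈ -69301.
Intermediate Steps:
N = 227/9 (N = 4 + (⅑)*191 = 4 + 191/9 = 227/9 ≈ 25.222)
T = -4332 (T = 69*(-60) - 192 = -4140 - 192 = -4332)
T*I(-4) + √(N + 87) = -4332*(-4)² + √(227/9 + 87) = -4332*16 + √(1010/9) = -69312 + √1010/3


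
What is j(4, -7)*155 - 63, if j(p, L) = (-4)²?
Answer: 2417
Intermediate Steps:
j(p, L) = 16
j(4, -7)*155 - 63 = 16*155 - 63 = 2480 - 63 = 2417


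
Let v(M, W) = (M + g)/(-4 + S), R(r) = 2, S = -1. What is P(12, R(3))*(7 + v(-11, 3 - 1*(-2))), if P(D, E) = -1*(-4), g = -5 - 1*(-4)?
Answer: 188/5 ≈ 37.600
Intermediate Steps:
g = -1 (g = -5 + 4 = -1)
P(D, E) = 4
v(M, W) = ⅕ - M/5 (v(M, W) = (M - 1)/(-4 - 1) = (-1 + M)/(-5) = (-1 + M)*(-⅕) = ⅕ - M/5)
P(12, R(3))*(7 + v(-11, 3 - 1*(-2))) = 4*(7 + (⅕ - ⅕*(-11))) = 4*(7 + (⅕ + 11/5)) = 4*(7 + 12/5) = 4*(47/5) = 188/5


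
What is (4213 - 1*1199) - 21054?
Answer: -18040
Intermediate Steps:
(4213 - 1*1199) - 21054 = (4213 - 1199) - 21054 = 3014 - 21054 = -18040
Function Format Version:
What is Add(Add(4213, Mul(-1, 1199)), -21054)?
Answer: -18040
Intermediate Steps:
Add(Add(4213, Mul(-1, 1199)), -21054) = Add(Add(4213, -1199), -21054) = Add(3014, -21054) = -18040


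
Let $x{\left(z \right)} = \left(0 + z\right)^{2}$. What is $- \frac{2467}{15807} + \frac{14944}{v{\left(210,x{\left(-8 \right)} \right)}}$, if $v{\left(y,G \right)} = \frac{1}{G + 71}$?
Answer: $\frac{31889671613}{15807} \approx 2.0174 \cdot 10^{6}$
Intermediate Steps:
$x{\left(z \right)} = z^{2}$
$v{\left(y,G \right)} = \frac{1}{71 + G}$
$- \frac{2467}{15807} + \frac{14944}{v{\left(210,x{\left(-8 \right)} \right)}} = - \frac{2467}{15807} + \frac{14944}{\frac{1}{71 + \left(-8\right)^{2}}} = \left(-2467\right) \frac{1}{15807} + \frac{14944}{\frac{1}{71 + 64}} = - \frac{2467}{15807} + \frac{14944}{\frac{1}{135}} = - \frac{2467}{15807} + 14944 \frac{1}{\frac{1}{135}} = - \frac{2467}{15807} + 14944 \cdot 135 = - \frac{2467}{15807} + 2017440 = \frac{31889671613}{15807}$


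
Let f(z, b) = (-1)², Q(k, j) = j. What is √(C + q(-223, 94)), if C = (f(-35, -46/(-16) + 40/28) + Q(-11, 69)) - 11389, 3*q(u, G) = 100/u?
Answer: I*√5066009859/669 ≈ 106.39*I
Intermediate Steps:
q(u, G) = 100/(3*u) (q(u, G) = (100/u)/3 = 100/(3*u))
f(z, b) = 1
C = -11319 (C = (1 + 69) - 11389 = 70 - 11389 = -11319)
√(C + q(-223, 94)) = √(-11319 + (100/3)/(-223)) = √(-11319 + (100/3)*(-1/223)) = √(-11319 - 100/669) = √(-7572511/669) = I*√5066009859/669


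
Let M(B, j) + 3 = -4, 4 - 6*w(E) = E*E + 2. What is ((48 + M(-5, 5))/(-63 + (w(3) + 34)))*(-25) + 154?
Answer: 34024/181 ≈ 187.98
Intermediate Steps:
w(E) = 1/3 - E**2/6 (w(E) = 2/3 - (E*E + 2)/6 = 2/3 - (E**2 + 2)/6 = 2/3 - (2 + E**2)/6 = 2/3 + (-1/3 - E**2/6) = 1/3 - E**2/6)
M(B, j) = -7 (M(B, j) = -3 - 4 = -7)
((48 + M(-5, 5))/(-63 + (w(3) + 34)))*(-25) + 154 = ((48 - 7)/(-63 + ((1/3 - 1/6*3**2) + 34)))*(-25) + 154 = (41/(-63 + ((1/3 - 1/6*9) + 34)))*(-25) + 154 = (41/(-63 + ((1/3 - 3/2) + 34)))*(-25) + 154 = (41/(-63 + (-7/6 + 34)))*(-25) + 154 = (41/(-63 + 197/6))*(-25) + 154 = (41/(-181/6))*(-25) + 154 = (41*(-6/181))*(-25) + 154 = -246/181*(-25) + 154 = 6150/181 + 154 = 34024/181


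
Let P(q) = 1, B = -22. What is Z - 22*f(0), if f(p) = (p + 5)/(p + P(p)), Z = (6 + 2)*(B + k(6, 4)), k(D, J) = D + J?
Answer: -206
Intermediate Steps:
Z = -96 (Z = (6 + 2)*(-22 + (6 + 4)) = 8*(-22 + 10) = 8*(-12) = -96)
f(p) = (5 + p)/(1 + p) (f(p) = (p + 5)/(p + 1) = (5 + p)/(1 + p))
Z - 22*f(0) = -96 - 22*(5 + 0)/(1 + 0) = -96 - 22*5/1 = -96 - 22*5 = -96 - 110 = -206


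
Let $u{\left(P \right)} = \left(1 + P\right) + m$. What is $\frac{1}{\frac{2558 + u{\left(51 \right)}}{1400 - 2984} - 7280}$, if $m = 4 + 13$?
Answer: $- \frac{1584}{11534147} \approx -0.00013733$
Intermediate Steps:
$m = 17$
$u{\left(P \right)} = 18 + P$ ($u{\left(P \right)} = \left(1 + P\right) + 17 = 18 + P$)
$\frac{1}{\frac{2558 + u{\left(51 \right)}}{1400 - 2984} - 7280} = \frac{1}{\frac{2558 + \left(18 + 51\right)}{1400 - 2984} - 7280} = \frac{1}{\frac{2558 + 69}{-1584} - 7280} = \frac{1}{2627 \left(- \frac{1}{1584}\right) - 7280} = \frac{1}{- \frac{2627}{1584} - 7280} = \frac{1}{- \frac{11534147}{1584}} = - \frac{1584}{11534147}$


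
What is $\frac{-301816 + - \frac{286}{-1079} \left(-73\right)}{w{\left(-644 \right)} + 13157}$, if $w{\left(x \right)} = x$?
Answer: $- \frac{8350778}{346193} \approx -24.122$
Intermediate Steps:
$\frac{-301816 + - \frac{286}{-1079} \left(-73\right)}{w{\left(-644 \right)} + 13157} = \frac{-301816 + - \frac{286}{-1079} \left(-73\right)}{-644 + 13157} = \frac{-301816 + \left(-286\right) \left(- \frac{1}{1079}\right) \left(-73\right)}{12513} = \left(-301816 + \frac{22}{83} \left(-73\right)\right) \frac{1}{12513} = \left(-301816 - \frac{1606}{83}\right) \frac{1}{12513} = \left(- \frac{25052334}{83}\right) \frac{1}{12513} = - \frac{8350778}{346193}$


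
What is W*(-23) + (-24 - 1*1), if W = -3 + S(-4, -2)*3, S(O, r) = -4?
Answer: 320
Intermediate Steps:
W = -15 (W = -3 - 4*3 = -3 - 12 = -15)
W*(-23) + (-24 - 1*1) = -15*(-23) + (-24 - 1*1) = 345 + (-24 - 1) = 345 - 25 = 320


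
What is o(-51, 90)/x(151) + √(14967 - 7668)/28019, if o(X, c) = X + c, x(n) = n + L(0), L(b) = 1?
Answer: 39/152 + 3*√811/28019 ≈ 0.25963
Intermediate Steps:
x(n) = 1 + n (x(n) = n + 1 = 1 + n)
o(-51, 90)/x(151) + √(14967 - 7668)/28019 = (-51 + 90)/(1 + 151) + √(14967 - 7668)/28019 = 39/152 + √7299*(1/28019) = 39*(1/152) + (3*√811)*(1/28019) = 39/152 + 3*√811/28019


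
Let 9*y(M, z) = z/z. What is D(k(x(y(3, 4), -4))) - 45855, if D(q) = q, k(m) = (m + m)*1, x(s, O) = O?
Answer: -45863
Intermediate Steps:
y(M, z) = 1/9 (y(M, z) = (z/z)/9 = (1/9)*1 = 1/9)
k(m) = 2*m (k(m) = (2*m)*1 = 2*m)
D(k(x(y(3, 4), -4))) - 45855 = 2*(-4) - 45855 = -8 - 45855 = -45863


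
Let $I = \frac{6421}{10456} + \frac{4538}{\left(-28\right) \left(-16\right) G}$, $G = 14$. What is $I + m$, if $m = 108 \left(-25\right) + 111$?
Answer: $- \frac{10606186313}{4098752} \approx -2587.7$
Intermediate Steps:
$m = -2589$ ($m = -2700 + 111 = -2589$)
$I = \frac{5482615}{4098752}$ ($I = \frac{6421}{10456} + \frac{4538}{\left(-28\right) \left(-16\right) 14} = 6421 \cdot \frac{1}{10456} + \frac{4538}{448 \cdot 14} = \frac{6421}{10456} + \frac{4538}{6272} = \frac{6421}{10456} + 4538 \cdot \frac{1}{6272} = \frac{6421}{10456} + \frac{2269}{3136} = \frac{5482615}{4098752} \approx 1.3376$)
$I + m = \frac{5482615}{4098752} - 2589 = - \frac{10606186313}{4098752}$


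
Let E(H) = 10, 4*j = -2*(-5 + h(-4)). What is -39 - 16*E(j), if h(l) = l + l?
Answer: -199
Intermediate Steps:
h(l) = 2*l
j = 13/2 (j = (-2*(-5 + 2*(-4)))/4 = (-2*(-5 - 8))/4 = (-2*(-13))/4 = (1/4)*26 = 13/2 ≈ 6.5000)
-39 - 16*E(j) = -39 - 16*10 = -39 - 160 = -199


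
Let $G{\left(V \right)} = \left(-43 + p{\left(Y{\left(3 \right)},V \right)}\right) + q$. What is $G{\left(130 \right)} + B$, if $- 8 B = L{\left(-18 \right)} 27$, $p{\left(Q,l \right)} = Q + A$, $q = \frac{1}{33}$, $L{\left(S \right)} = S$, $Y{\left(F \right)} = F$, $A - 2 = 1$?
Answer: $\frac{3139}{132} \approx 23.78$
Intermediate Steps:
$A = 3$ ($A = 2 + 1 = 3$)
$q = \frac{1}{33} \approx 0.030303$
$p{\left(Q,l \right)} = 3 + Q$ ($p{\left(Q,l \right)} = Q + 3 = 3 + Q$)
$G{\left(V \right)} = - \frac{1220}{33}$ ($G{\left(V \right)} = \left(-43 + \left(3 + 3\right)\right) + \frac{1}{33} = \left(-43 + 6\right) + \frac{1}{33} = -37 + \frac{1}{33} = - \frac{1220}{33}$)
$B = \frac{243}{4}$ ($B = - \frac{\left(-18\right) 27}{8} = \left(- \frac{1}{8}\right) \left(-486\right) = \frac{243}{4} \approx 60.75$)
$G{\left(130 \right)} + B = - \frac{1220}{33} + \frac{243}{4} = \frac{3139}{132}$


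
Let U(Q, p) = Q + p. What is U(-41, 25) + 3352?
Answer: 3336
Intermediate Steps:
U(-41, 25) + 3352 = (-41 + 25) + 3352 = -16 + 3352 = 3336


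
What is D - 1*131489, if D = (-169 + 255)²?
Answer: -124093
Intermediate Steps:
D = 7396 (D = 86² = 7396)
D - 1*131489 = 7396 - 1*131489 = 7396 - 131489 = -124093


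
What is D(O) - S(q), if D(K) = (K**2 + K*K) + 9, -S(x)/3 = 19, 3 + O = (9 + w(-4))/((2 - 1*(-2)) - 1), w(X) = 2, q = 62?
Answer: 602/9 ≈ 66.889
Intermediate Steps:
O = 2/3 (O = -3 + (9 + 2)/((2 - 1*(-2)) - 1) = -3 + 11/((2 + 2) - 1) = -3 + 11/(4 - 1) = -3 + 11/3 = 2/3 ≈ 0.66667)
S(x) = -57 (S(x) = -3*19 = -57)
D(K) = 9 + 2*K**2 (D(K) = (K**2 + K**2) + 9 = 2*K**2 + 9 = 9 + 2*K**2)
D(O) - S(q) = (9 + 2*(2/3)**2) - 1*(-57) = (9 + 2*(4/9)) + 57 = (9 + 8/9) + 57 = 89/9 + 57 = 602/9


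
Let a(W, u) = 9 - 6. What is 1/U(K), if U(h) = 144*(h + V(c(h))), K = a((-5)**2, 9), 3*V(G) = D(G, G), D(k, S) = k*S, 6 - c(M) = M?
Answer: 1/864 ≈ 0.0011574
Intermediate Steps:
c(M) = 6 - M
a(W, u) = 3
D(k, S) = S*k
V(G) = G**2/3 (V(G) = (G*G)/3 = G**2/3)
K = 3
U(h) = 48*(6 - h)**2 + 144*h (U(h) = 144*(h + (6 - h)**2/3) = 48*(6 - h)**2 + 144*h)
1/U(K) = 1/(48*(-6 + 3)**2 + 144*3) = 1/(48*(-3)**2 + 432) = 1/(48*9 + 432) = 1/(432 + 432) = 1/864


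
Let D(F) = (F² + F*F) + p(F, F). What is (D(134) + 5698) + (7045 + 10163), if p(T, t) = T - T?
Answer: 58818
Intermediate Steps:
p(T, t) = 0
D(F) = 2*F² (D(F) = (F² + F*F) + 0 = (F² + F²) + 0 = 2*F² + 0 = 2*F²)
(D(134) + 5698) + (7045 + 10163) = (2*134² + 5698) + (7045 + 10163) = (2*17956 + 5698) + 17208 = (35912 + 5698) + 17208 = 41610 + 17208 = 58818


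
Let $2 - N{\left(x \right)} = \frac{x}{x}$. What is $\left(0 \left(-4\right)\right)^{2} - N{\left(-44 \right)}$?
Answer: $-1$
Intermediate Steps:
$N{\left(x \right)} = 1$ ($N{\left(x \right)} = 2 - \frac{x}{x} = 2 - 1 = 1$)
$\left(0 \left(-4\right)\right)^{2} - N{\left(-44 \right)} = \left(0 \left(-4\right)\right)^{2} - 1 = 0^{2} - 1 = 0 - 1 = -1$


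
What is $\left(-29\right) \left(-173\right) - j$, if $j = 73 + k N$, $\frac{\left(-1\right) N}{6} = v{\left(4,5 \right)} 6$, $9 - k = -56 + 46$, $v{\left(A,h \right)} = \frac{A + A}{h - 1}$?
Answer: $6312$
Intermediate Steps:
$v{\left(A,h \right)} = \frac{2 A}{-1 + h}$
$k = 19$ ($k = 9 - \left(-56 + 46\right) = 9 - -10 = 9 + 10 = 19$)
$N = -72$ ($N = - 6 \cdot 2 \cdot 4 \frac{1}{-1 + 5} \cdot 6 = - 6 \cdot 2 \cdot 4 \cdot \frac{1}{4} \cdot 6 = - 6 \cdot 2 \cdot 6 = \left(-6\right) 12 = -72$)
$j = -1295$ ($j = 73 + 19 \left(-72\right) = 73 - 1368 = -1295$)
$\left(-29\right) \left(-173\right) - j = \left(-29\right) \left(-173\right) - -1295 = 5017 + 1295 = 6312$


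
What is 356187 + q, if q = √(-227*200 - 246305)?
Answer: 356187 + I*√291705 ≈ 3.5619e+5 + 540.1*I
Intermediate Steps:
q = I*√291705 (q = √(-45400 - 246305) = √(-291705) = I*√291705 ≈ 540.1*I)
356187 + q = 356187 + I*√291705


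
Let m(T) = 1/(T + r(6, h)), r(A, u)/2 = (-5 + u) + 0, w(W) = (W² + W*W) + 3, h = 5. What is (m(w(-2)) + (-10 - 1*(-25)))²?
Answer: 27556/121 ≈ 227.74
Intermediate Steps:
w(W) = 3 + 2*W² (w(W) = (W² + W²) + 3 = 2*W² + 3 = 3 + 2*W²)
r(A, u) = -10 + 2*u (r(A, u) = 2*((-5 + u) + 0) = 2*(-5 + u) = -10 + 2*u)
m(T) = 1/T (m(T) = 1/(T + (-10 + 2*5)) = 1/(T + (-10 + 10)) = 1/(T + 0) = 1/T)
(m(w(-2)) + (-10 - 1*(-25)))² = (1/(3 + 2*(-2)²) + (-10 - 1*(-25)))² = (1/(3 + 2*4) + (-10 + 25))² = (1/(3 + 8) + 15)² = (1/11 + 15)² = (166/11)² = 27556/121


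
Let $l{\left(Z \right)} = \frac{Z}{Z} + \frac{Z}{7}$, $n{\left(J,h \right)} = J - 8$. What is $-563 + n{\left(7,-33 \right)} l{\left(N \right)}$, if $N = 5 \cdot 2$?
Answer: $- \frac{3958}{7} \approx -565.43$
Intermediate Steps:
$n{\left(J,h \right)} = -8 + J$
$N = 10$
$l{\left(Z \right)} = 1 + \frac{Z}{7}$ ($l{\left(Z \right)} = 1 + Z \frac{1}{7} = 1 + \frac{Z}{7}$)
$-563 + n{\left(7,-33 \right)} l{\left(N \right)} = -563 + \left(-8 + 7\right) \left(1 + \frac{1}{7} \cdot 10\right) = -563 - \left(1 + \frac{10}{7}\right) = -563 - \frac{17}{7} = - \frac{3958}{7}$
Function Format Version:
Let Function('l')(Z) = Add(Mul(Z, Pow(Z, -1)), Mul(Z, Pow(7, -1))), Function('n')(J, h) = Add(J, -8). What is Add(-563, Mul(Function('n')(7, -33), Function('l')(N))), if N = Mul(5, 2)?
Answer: Rational(-3958, 7) ≈ -565.43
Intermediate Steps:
Function('n')(J, h) = Add(-8, J)
N = 10
Function('l')(Z) = Add(1, Mul(Rational(1, 7), Z)) (Function('l')(Z) = Add(1, Mul(Z, Rational(1, 7))) = Add(1, Mul(Rational(1, 7), Z)))
Add(-563, Mul(Function('n')(7, -33), Function('l')(N))) = Add(-563, Mul(Add(-8, 7), Add(1, Mul(Rational(1, 7), 10)))) = Add(-563, Mul(-1, Add(1, Rational(10, 7)))) = Add(-563, Mul(-1, Rational(17, 7))) = Add(-563, Rational(-17, 7)) = Rational(-3958, 7)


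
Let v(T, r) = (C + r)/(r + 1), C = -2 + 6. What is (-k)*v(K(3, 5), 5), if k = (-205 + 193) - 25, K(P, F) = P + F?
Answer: 111/2 ≈ 55.500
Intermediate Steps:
K(P, F) = F + P
k = -37 (k = -12 - 25 = -37)
C = 4
v(T, r) = (4 + r)/(1 + r) (v(T, r) = (4 + r)/(r + 1) = (4 + r)/(1 + r))
(-k)*v(K(3, 5), 5) = (-1*(-37))*((4 + 5)/(1 + 5)) = 37*(9/6) = 37*((⅙)*9) = 37*(3/2) = 111/2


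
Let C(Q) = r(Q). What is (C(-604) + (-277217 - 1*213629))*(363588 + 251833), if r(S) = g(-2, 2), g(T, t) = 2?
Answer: -302075705324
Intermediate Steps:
r(S) = 2
C(Q) = 2
(C(-604) + (-277217 - 1*213629))*(363588 + 251833) = (2 + (-277217 - 1*213629))*(363588 + 251833) = (2 + (-277217 - 213629))*615421 = (2 - 490846)*615421 = -490844*615421 = -302075705324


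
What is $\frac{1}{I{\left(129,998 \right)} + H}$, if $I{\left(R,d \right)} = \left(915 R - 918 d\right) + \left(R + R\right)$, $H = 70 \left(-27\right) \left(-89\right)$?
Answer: $- \frac{1}{629661} \approx -1.5882 \cdot 10^{-6}$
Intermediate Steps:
$H = 168210$ ($H = \left(-1890\right) \left(-89\right) = 168210$)
$I{\left(R,d \right)} = - 918 d + 917 R$ ($I{\left(R,d \right)} = \left(- 918 d + 915 R\right) + 2 R = - 918 d + 917 R$)
$\frac{1}{I{\left(129,998 \right)} + H} = \frac{1}{\left(\left(-918\right) 998 + 917 \cdot 129\right) + 168210} = \frac{1}{\left(-916164 + 118293\right) + 168210} = \frac{1}{-797871 + 168210} = \frac{1}{-629661} = - \frac{1}{629661}$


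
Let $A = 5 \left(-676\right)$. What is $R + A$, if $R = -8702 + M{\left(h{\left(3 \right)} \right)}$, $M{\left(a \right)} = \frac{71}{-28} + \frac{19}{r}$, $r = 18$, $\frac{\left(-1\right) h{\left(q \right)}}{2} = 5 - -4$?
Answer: $- \frac{3045037}{252} \approx -12083.0$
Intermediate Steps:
$h{\left(q \right)} = -18$ ($h{\left(q \right)} = - 2 \left(5 - -4\right) = - 2 \left(5 + 4\right) = \left(-2\right) 9 = -18$)
$A = -3380$
$M{\left(a \right)} = - \frac{373}{252}$ ($M{\left(a \right)} = \frac{71}{-28} + \frac{19}{18} = 71 \left(- \frac{1}{28}\right) + 19 \cdot \frac{1}{18} = - \frac{71}{28} + \frac{19}{18} = - \frac{373}{252}$)
$R = - \frac{2193277}{252}$ ($R = -8702 - \frac{373}{252} = - \frac{2193277}{252} \approx -8703.5$)
$R + A = - \frac{2193277}{252} - 3380 = - \frac{3045037}{252}$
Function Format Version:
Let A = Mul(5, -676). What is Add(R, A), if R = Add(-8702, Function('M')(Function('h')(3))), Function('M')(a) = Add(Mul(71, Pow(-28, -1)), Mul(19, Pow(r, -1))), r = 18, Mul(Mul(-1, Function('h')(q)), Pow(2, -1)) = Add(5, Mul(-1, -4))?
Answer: Rational(-3045037, 252) ≈ -12083.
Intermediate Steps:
Function('h')(q) = -18 (Function('h')(q) = Mul(-2, Add(5, Mul(-1, -4))) = Mul(-2, Add(5, 4)) = Mul(-2, 9) = -18)
A = -3380
Function('M')(a) = Rational(-373, 252) (Function('M')(a) = Add(Mul(71, Pow(-28, -1)), Mul(19, Pow(18, -1))) = Add(Mul(71, Rational(-1, 28)), Mul(19, Rational(1, 18))) = Add(Rational(-71, 28), Rational(19, 18)) = Rational(-373, 252))
R = Rational(-2193277, 252) (R = Add(-8702, Rational(-373, 252)) = Rational(-2193277, 252) ≈ -8703.5)
Add(R, A) = Add(Rational(-2193277, 252), -3380) = Rational(-3045037, 252)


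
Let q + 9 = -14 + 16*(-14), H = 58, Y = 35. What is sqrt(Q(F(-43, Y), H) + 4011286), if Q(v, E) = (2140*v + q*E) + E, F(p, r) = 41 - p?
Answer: sqrt(4176778) ≈ 2043.7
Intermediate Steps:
q = -247 (q = -9 + (-14 + 16*(-14)) = -9 + (-14 - 224) = -9 - 238 = -247)
Q(v, E) = -246*E + 2140*v (Q(v, E) = (2140*v - 247*E) + E = (-247*E + 2140*v) + E = -246*E + 2140*v)
sqrt(Q(F(-43, Y), H) + 4011286) = sqrt((-246*58 + 2140*(41 - 1*(-43))) + 4011286) = sqrt((-14268 + 2140*(41 + 43)) + 4011286) = sqrt((-14268 + 2140*84) + 4011286) = sqrt((-14268 + 179760) + 4011286) = sqrt(165492 + 4011286) = sqrt(4176778)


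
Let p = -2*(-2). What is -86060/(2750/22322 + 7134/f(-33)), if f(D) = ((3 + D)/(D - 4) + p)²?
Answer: -15216489085720/54523434653 ≈ -279.08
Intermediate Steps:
p = 4
f(D) = (4 + (3 + D)/(-4 + D))² (f(D) = ((3 + D)/(D - 4) + 4)² = ((3 + D)/(-4 + D) + 4)² = (4 + (3 + D)/(-4 + D))²)
-86060/(2750/22322 + 7134/f(-33)) = -86060/(2750/22322 + 7134/(((-13 + 5*(-33))²/(-4 - 33)²))) = -86060/(2750*(1/22322) + 7134/(((-13 - 165)²/(-37)²))) = -86060/(1375/11161 + 7134/(((-178)²*(1/1369)))) = -86060/(1375/11161 + 7134/((31684*(1/1369)))) = -86060/(1375/11161 + 7134/(31684/1369)) = -86060/(1375/11161 + 7134*(1369/31684)) = -86060/(1375/11161 + 4883223/15842) = -86060/54523434653/176812562 = -86060*176812562/54523434653 = -15216489085720/54523434653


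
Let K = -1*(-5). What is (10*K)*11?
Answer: 550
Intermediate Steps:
K = 5
(10*K)*11 = (10*5)*11 = 50*11 = 550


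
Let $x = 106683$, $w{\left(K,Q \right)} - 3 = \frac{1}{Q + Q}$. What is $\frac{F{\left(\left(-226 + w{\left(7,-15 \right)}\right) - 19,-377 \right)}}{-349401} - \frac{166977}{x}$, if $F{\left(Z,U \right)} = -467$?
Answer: $- \frac{19430703272}{12425048961} \approx -1.5638$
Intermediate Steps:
$w{\left(K,Q \right)} = 3 + \frac{1}{2 Q}$ ($w{\left(K,Q \right)} = 3 + \frac{1}{Q + Q} = 3 + \frac{1}{2 Q}$)
$\frac{F{\left(\left(-226 + w{\left(7,-15 \right)}\right) - 19,-377 \right)}}{-349401} - \frac{166977}{x} = - \frac{467}{-349401} - \frac{166977}{106683} = \left(-467\right) \left(- \frac{1}{349401}\right) - \frac{55659}{35561} = \frac{467}{349401} - \frac{55659}{35561} = - \frac{19430703272}{12425048961}$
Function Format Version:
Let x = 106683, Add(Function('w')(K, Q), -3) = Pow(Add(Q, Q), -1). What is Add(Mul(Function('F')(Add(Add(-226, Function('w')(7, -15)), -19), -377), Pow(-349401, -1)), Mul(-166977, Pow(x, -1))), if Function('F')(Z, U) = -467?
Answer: Rational(-19430703272, 12425048961) ≈ -1.5638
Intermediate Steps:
Function('w')(K, Q) = Add(3, Mul(Rational(1, 2), Pow(Q, -1))) (Function('w')(K, Q) = Add(3, Pow(Add(Q, Q), -1)) = Add(3, Pow(Mul(2, Q), -1)) = Add(3, Mul(Rational(1, 2), Pow(Q, -1))))
Add(Mul(Function('F')(Add(Add(-226, Function('w')(7, -15)), -19), -377), Pow(-349401, -1)), Mul(-166977, Pow(x, -1))) = Add(Mul(-467, Pow(-349401, -1)), Mul(-166977, Pow(106683, -1))) = Add(Mul(-467, Rational(-1, 349401)), Mul(-166977, Rational(1, 106683))) = Add(Rational(467, 349401), Rational(-55659, 35561)) = Rational(-19430703272, 12425048961)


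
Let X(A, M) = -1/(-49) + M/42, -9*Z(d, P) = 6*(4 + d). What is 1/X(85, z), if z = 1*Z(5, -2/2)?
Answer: -49/6 ≈ -8.1667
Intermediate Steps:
Z(d, P) = -8/3 - 2*d/3 (Z(d, P) = -2*(4 + d)/3 = -(24 + 6*d)/9 = -8/3 - 2*d/3)
z = -6 (z = 1*(-8/3 - ⅔*5) = 1*(-8/3 - 10/3) = 1*(-6) = -6)
X(A, M) = 1/49 + M/42 (X(A, M) = -1*(-1/49) + M*(1/42) = 1/49 + M/42)
1/X(85, z) = 1/(1/49 + (1/42)*(-6)) = 1/(1/49 - ⅐) = 1/(-6/49) = -49/6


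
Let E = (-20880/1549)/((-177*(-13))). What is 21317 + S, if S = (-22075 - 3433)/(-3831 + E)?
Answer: 97055759493925/4551552933 ≈ 21324.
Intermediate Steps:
E = -6960/1188083 (E = -20880*1/1549/2301 = -20880/1549*1/2301 = -6960/1188083 ≈ -0.0058582)
S = 30305621164/4551552933 (S = (-22075 - 3433)/(-3831 - 6960/1188083) = -25508/(-4551552933/1188083) = -25508*(-1188083/4551552933) = 30305621164/4551552933 ≈ 6.6583)
21317 + S = 21317 + 30305621164/4551552933 = 97055759493925/4551552933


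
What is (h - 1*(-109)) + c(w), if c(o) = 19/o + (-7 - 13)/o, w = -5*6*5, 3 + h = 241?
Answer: 52051/150 ≈ 347.01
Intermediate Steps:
h = 238 (h = -3 + 241 = 238)
w = -150 (w = -30*5 = -150)
c(o) = -1/o (c(o) = 19/o - 20/o = -1/o)
(h - 1*(-109)) + c(w) = (238 - 1*(-109)) - 1/(-150) = (238 + 109) - 1*(-1/150) = 347 + 1/150 = 52051/150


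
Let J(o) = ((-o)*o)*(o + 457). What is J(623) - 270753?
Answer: -419450073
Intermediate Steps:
J(o) = -o²*(457 + o) (J(o) = (-o²)*(457 + o) = -o²*(457 + o))
J(623) - 270753 = 623²*(-457 - 1*623) - 270753 = 388129*(-457 - 623) - 270753 = 388129*(-1080) - 270753 = -419179320 - 270753 = -419450073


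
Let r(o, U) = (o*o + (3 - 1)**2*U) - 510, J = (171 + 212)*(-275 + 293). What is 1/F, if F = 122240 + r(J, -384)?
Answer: 1/47647430 ≈ 2.0987e-8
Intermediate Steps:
J = 6894 (J = 383*18 = 6894)
r(o, U) = -510 + o**2 + 4*U (r(o, U) = (o**2 + 2**2*U) - 510 = (o**2 + 4*U) - 510 = -510 + o**2 + 4*U)
F = 47647430 (F = 122240 + (-510 + 6894**2 + 4*(-384)) = 122240 + (-510 + 47527236 - 1536) = 122240 + 47525190 = 47647430)
1/F = 1/47647430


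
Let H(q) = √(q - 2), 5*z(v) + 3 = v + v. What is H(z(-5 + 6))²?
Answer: -11/5 ≈ -2.2000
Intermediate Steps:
z(v) = -⅗ + 2*v/5 (z(v) = -⅗ + (v + v)/5 = -⅗ + (2*v)/5 = -⅗ + 2*v/5)
H(q) = √(-2 + q)
H(z(-5 + 6))² = (√(-2 + (-⅗ + 2*(-5 + 6)/5)))² = (√(-2 + (-⅗ + (⅖)*1)))² = (√(-2 + (-⅗ + ⅖)))² = (√(-2 - ⅕))² = (√(-11/5))² = (I*√55/5)² = -11/5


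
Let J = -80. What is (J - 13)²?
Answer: 8649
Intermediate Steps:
(J - 13)² = (-80 - 13)² = (-93)² = 8649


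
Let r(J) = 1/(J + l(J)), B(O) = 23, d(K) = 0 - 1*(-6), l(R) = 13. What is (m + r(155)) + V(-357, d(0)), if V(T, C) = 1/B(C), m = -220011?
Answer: -850122313/3864 ≈ -2.2001e+5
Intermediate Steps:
d(K) = 6 (d(K) = 0 + 6 = 6)
V(T, C) = 1/23
r(J) = 1/(13 + J) (r(J) = 1/(J + 13) = 1/(13 + J))
(m + r(155)) + V(-357, d(0)) = (-220011 + 1/(13 + 155)) + 1/23 = (-220011 + 1/168) + 1/23 = -36961847/168 + 1/23 = -850122313/3864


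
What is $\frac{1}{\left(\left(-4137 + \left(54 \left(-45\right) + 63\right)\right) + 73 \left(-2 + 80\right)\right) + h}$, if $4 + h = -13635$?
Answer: $- \frac{1}{14449} \approx -6.9209 \cdot 10^{-5}$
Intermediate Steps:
$h = -13639$ ($h = -4 - 13635 = -13639$)
$\frac{1}{\left(\left(-4137 + \left(54 \left(-45\right) + 63\right)\right) + 73 \left(-2 + 80\right)\right) + h} = \frac{1}{\left(\left(-4137 + \left(54 \left(-45\right) + 63\right)\right) + 73 \left(-2 + 80\right)\right) - 13639} = \frac{1}{\left(\left(-4137 + \left(-2430 + 63\right)\right) + 73 \cdot 78\right) - 13639} = \frac{1}{\left(\left(-4137 - 2367\right) + 5694\right) - 13639} = \frac{1}{\left(-6504 + 5694\right) - 13639} = \frac{1}{-810 - 13639} = \frac{1}{-14449} = - \frac{1}{14449}$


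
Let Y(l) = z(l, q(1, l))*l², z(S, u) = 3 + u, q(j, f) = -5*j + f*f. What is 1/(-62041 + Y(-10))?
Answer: -1/52241 ≈ -1.9142e-5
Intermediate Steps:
q(j, f) = f² - 5*j (q(j, f) = -5*j + f² = f² - 5*j)
Y(l) = l²*(-2 + l²) (Y(l) = (3 + (l² - 5*1))*l² = (3 + (l² - 5))*l² = (3 + (-5 + l²))*l² = (-2 + l²)*l² = l²*(-2 + l²))
1/(-62041 + Y(-10)) = 1/(-62041 + (-10)²*(-2 + (-10)²)) = 1/(-62041 + 100*(-2 + 100)) = 1/(-62041 + 100*98) = 1/(-62041 + 9800) = 1/(-52241) = -1/52241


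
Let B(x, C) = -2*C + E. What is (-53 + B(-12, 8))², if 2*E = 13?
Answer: 15625/4 ≈ 3906.3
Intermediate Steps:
E = 13/2 (E = (½)*13 = 13/2 ≈ 6.5000)
B(x, C) = 13/2 - 2*C (B(x, C) = -2*C + 13/2 = 13/2 - 2*C)
(-53 + B(-12, 8))² = (-53 + (13/2 - 2*8))² = (-53 + (13/2 - 16))² = (-53 - 19/2)² = (-125/2)² = 15625/4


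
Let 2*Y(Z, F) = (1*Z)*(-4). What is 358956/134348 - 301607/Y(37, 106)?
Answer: 10136714995/2485438 ≈ 4078.4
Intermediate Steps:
Y(Z, F) = -2*Z (Y(Z, F) = ((1*Z)*(-4))/2 = (Z*(-4))/2 = (-4*Z)/2 = -2*Z)
358956/134348 - 301607/Y(37, 106) = 358956/134348 - 301607/((-2*37)) = 358956*(1/134348) - 301607/(-74) = 89739/33587 - 301607*(-1/74) = 89739/33587 + 301607/74 = 10136714995/2485438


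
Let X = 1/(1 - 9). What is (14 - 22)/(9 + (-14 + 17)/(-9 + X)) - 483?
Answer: -306323/633 ≈ -483.92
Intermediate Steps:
X = -1/8 (X = 1/(-8) = -1/8 ≈ -0.12500)
(14 - 22)/(9 + (-14 + 17)/(-9 + X)) - 483 = (14 - 22)/(9 + (-14 + 17)/(-9 - 1/8)) - 483 = -8/(9 + 3/(-73/8)) - 483 = -8/(9 + 3*(-8/73)) - 483 = -8/(9 - 24/73) - 483 = -8/(633/73) - 483 = (73/633)*(-8) - 483 = -584/633 - 483 = -306323/633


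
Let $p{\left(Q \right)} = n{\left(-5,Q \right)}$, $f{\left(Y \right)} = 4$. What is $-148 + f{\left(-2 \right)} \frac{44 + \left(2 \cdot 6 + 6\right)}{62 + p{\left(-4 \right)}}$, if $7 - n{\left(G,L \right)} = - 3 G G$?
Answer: $- \frac{2633}{18} \approx -146.28$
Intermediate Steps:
$n{\left(G,L \right)} = 7 + 3 G^{2}$ ($n{\left(G,L \right)} = 7 - - 3 G G = 7 - - 3 G^{2} = 7 + 3 G^{2}$)
$p{\left(Q \right)} = 82$ ($p{\left(Q \right)} = 7 + 3 \left(-5\right)^{2} = 7 + 3 \cdot 25 = 7 + 75 = 82$)
$-148 + f{\left(-2 \right)} \frac{44 + \left(2 \cdot 6 + 6\right)}{62 + p{\left(-4 \right)}} = -148 + 4 \frac{44 + \left(2 \cdot 6 + 6\right)}{62 + 82} = -148 + 4 \frac{44 + \left(12 + 6\right)}{144} = -148 + 4 \left(44 + 18\right) \frac{1}{144} = -148 + 4 \cdot 62 \cdot \frac{1}{144} = -148 + 4 \cdot \frac{31}{72} = -148 + \frac{31}{18} = - \frac{2633}{18}$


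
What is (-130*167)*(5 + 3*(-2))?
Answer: 21710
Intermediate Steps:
(-130*167)*(5 + 3*(-2)) = -21710*(5 - 6) = -21710*(-1) = 21710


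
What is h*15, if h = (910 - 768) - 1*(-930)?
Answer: 16080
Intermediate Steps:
h = 1072 (h = 142 + 930 = 1072)
h*15 = 1072*15 = 16080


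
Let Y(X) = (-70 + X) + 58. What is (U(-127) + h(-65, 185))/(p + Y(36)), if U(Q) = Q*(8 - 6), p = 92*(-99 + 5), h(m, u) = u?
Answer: 69/8624 ≈ 0.0080009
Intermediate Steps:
Y(X) = -12 + X
p = -8648 (p = 92*(-94) = -8648)
U(Q) = 2*Q (U(Q) = Q*2 = 2*Q)
(U(-127) + h(-65, 185))/(p + Y(36)) = (2*(-127) + 185)/(-8648 + (-12 + 36)) = (-254 + 185)/(-8648 + 24) = -69/(-8624) = -69*(-1/8624) = 69/8624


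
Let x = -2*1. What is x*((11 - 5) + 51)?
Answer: -114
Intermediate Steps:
x = -2
x*((11 - 5) + 51) = -2*((11 - 5) + 51) = -2*(6 + 51) = -2*57 = -114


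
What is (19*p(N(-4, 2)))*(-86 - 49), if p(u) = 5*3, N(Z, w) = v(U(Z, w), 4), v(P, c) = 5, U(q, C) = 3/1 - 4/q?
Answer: -38475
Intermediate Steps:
U(q, C) = 3 - 4/q (U(q, C) = 3*1 - 4/q = 3 - 4/q)
N(Z, w) = 5
p(u) = 15
(19*p(N(-4, 2)))*(-86 - 49) = (19*15)*(-86 - 49) = 285*(-135) = -38475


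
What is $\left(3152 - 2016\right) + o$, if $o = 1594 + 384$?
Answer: $3114$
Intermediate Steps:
$o = 1978$
$\left(3152 - 2016\right) + o = \left(3152 - 2016\right) + 1978 = 1136 + 1978 = 3114$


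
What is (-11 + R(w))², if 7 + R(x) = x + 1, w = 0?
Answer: 289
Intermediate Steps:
R(x) = -6 + x (R(x) = -7 + (x + 1) = -7 + (1 + x) = -6 + x)
(-11 + R(w))² = (-11 + (-6 + 0))² = (-11 - 6)² = (-17)² = 289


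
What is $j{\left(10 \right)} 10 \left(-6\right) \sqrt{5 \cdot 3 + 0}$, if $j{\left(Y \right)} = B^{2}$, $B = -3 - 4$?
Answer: $- 2940 \sqrt{15} \approx -11387.0$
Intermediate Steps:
$B = -7$ ($B = -3 - 4 = -7$)
$j{\left(Y \right)} = 49$ ($j{\left(Y \right)} = \left(-7\right)^{2} = 49$)
$j{\left(10 \right)} 10 \left(-6\right) \sqrt{5 \cdot 3 + 0} = 49 \cdot 10 \left(-6\right) \sqrt{5 \cdot 3 + 0} = 49 \left(- 60 \sqrt{15 + 0}\right) = 49 \left(- 60 \sqrt{15}\right) = - 2940 \sqrt{15}$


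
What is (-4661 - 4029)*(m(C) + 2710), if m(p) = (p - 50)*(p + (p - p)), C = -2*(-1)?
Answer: -22715660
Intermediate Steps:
C = 2
m(p) = p*(-50 + p) (m(p) = (-50 + p)*(p + 0) = (-50 + p)*p = p*(-50 + p))
(-4661 - 4029)*(m(C) + 2710) = (-4661 - 4029)*(2*(-50 + 2) + 2710) = -8690*(2*(-48) + 2710) = -8690*(-96 + 2710) = -8690*2614 = -22715660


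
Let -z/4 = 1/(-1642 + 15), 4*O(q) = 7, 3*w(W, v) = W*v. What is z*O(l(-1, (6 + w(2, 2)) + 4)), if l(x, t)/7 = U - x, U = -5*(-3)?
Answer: 7/1627 ≈ 0.0043024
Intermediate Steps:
w(W, v) = W*v/3 (w(W, v) = (W*v)/3 = W*v/3)
U = 15
l(x, t) = 105 - 7*x (l(x, t) = 7*(15 - x) = 105 - 7*x)
O(q) = 7/4 (O(q) = (¼)*7 = 7/4)
z = 4/1627 (z = -4/(-1642 + 15) = -4/(-1627) = -4*(-1/1627) = 4/1627 ≈ 0.0024585)
z*O(l(-1, (6 + w(2, 2)) + 4)) = (4/1627)*(7/4) = 7/1627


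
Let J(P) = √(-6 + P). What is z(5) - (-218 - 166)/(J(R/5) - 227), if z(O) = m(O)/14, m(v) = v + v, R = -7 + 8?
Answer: 5*(√145 - 1553*I)/(7*(√145 + 1135*I)) ≈ -0.97715 - 0.017945*I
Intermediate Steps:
R = 1
m(v) = 2*v
z(O) = O/7 (z(O) = (2*O)/14 = (2*O)*(1/14) = O/7)
z(5) - (-218 - 166)/(J(R/5) - 227) = (⅐)*5 - (-218 - 166)/(√(-6 + 1/5) - 227) = 5/7 - (-384)/(√(-6 + 1*(⅕)) - 227) = 5/7 - (-384)/(√(-6 + ⅕) - 227) = 5/7 - (-384)/(√(-29/5) - 227) = 5/7 - (-384)/(I*√145/5 - 227) = 5/7 - (-384)/(-227 + I*√145/5) = 5/7 + 384/(-227 + I*√145/5)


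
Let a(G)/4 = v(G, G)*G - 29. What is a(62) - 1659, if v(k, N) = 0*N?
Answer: -1775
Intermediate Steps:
v(k, N) = 0
a(G) = -116 (a(G) = 4*(0*G - 29) = 4*(0 - 29) = 4*(-29) = -116)
a(62) - 1659 = -116 - 1659 = -1775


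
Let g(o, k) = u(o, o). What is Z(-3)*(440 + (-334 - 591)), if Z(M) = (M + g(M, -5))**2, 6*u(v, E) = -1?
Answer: -175085/36 ≈ -4863.5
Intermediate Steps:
u(v, E) = -1/6 (u(v, E) = (1/6)*(-1) = -1/6)
g(o, k) = -1/6
Z(M) = (-1/6 + M)**2 (Z(M) = (M - 1/6)**2 = (-1/6 + M)**2)
Z(-3)*(440 + (-334 - 591)) = ((-1 + 6*(-3))**2/36)*(440 + (-334 - 591)) = ((-1 - 18)**2/36)*(440 - 925) = ((1/36)*(-19)**2)*(-485) = ((1/36)*361)*(-485) = (361/36)*(-485) = -175085/36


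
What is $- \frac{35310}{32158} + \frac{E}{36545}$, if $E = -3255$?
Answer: $- \frac{139507824}{117521411} \approx -1.1871$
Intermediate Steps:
$- \frac{35310}{32158} + \frac{E}{36545} = - \frac{35310}{32158} - \frac{3255}{36545} = \left(-35310\right) \frac{1}{32158} - \frac{651}{7309} = - \frac{17655}{16079} - \frac{651}{7309} = - \frac{139507824}{117521411}$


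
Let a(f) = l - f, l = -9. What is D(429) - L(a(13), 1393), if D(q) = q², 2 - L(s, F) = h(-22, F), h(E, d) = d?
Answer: 185432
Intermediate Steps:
a(f) = -9 - f
L(s, F) = 2 - F
D(429) - L(a(13), 1393) = 429² - (2 - 1*1393) = 184041 - (2 - 1393) = 184041 - 1*(-1391) = 184041 + 1391 = 185432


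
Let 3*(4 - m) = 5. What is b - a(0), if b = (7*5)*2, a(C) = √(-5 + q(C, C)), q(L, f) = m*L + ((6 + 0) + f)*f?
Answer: 70 - I*√5 ≈ 70.0 - 2.2361*I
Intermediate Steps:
m = 7/3 (m = 4 - ⅓*5 = 4 - 5/3 = 7/3 ≈ 2.3333)
q(L, f) = 7*L/3 + f*(6 + f) (q(L, f) = 7*L/3 + ((6 + 0) + f)*f = 7*L/3 + (6 + f)*f = 7*L/3 + f*(6 + f))
a(C) = √(-5 + C² + 25*C/3) (a(C) = √(-5 + (C² + 6*C + 7*C/3)) = √(-5 + (C² + 25*C/3)) = √(-5 + C² + 25*C/3))
b = 70 (b = 35*2 = 70)
b - a(0) = 70 - √(-45 + 9*0² + 75*0)/3 = 70 - √(-45 + 9*0 + 0)/3 = 70 - √(-45 + 0 + 0)/3 = 70 - √(-45)/3 = 70 - 3*I*√5/3 = 70 - I*√5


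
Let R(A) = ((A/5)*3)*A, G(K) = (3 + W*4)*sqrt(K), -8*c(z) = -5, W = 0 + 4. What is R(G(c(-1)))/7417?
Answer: 1083/59336 ≈ 0.018252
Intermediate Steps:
W = 4
c(z) = 5/8 (c(z) = -1/8*(-5) = 5/8)
G(K) = 19*sqrt(K) (G(K) = (3 + 4*4)*sqrt(K) = (3 + 16)*sqrt(K) = 19*sqrt(K))
R(A) = 3*A**2/5 (R(A) = ((A*(1/5))*3)*A = ((A/5)*3)*A = (3*A/5)*A = 3*A**2/5)
R(G(c(-1)))/7417 = (3*(19*sqrt(5/8))**2/5)/7417 = (3*(19*(sqrt(10)/4))**2/5)*(1/7417) = (3*(19*sqrt(10)/4)**2/5)*(1/7417) = ((3/5)*(1805/8))*(1/7417) = (1083/8)*(1/7417) = 1083/59336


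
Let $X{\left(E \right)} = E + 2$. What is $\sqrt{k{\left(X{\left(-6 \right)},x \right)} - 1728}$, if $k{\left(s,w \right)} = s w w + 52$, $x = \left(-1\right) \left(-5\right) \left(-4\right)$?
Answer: $6 i \sqrt{91} \approx 57.236 i$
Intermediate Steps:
$X{\left(E \right)} = 2 + E$
$x = -20$ ($x = 5 \left(-4\right) = -20$)
$k{\left(s,w \right)} = 52 + s w^{2}$ ($k{\left(s,w \right)} = s w^{2} + 52 = 52 + s w^{2}$)
$\sqrt{k{\left(X{\left(-6 \right)},x \right)} - 1728} = \sqrt{\left(52 + \left(2 - 6\right) \left(-20\right)^{2}\right) - 1728} = \sqrt{\left(52 - 1600\right) - 1728} = \sqrt{-1548 - 1728} = \sqrt{-3276} = 6 i \sqrt{91}$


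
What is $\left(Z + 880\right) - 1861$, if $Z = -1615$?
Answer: $-2596$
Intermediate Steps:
$\left(Z + 880\right) - 1861 = \left(-1615 + 880\right) - 1861 = -735 - 1861 = -2596$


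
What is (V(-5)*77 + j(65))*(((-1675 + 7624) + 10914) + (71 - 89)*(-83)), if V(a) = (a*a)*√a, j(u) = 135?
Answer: 2478195 + 35337225*I*√5 ≈ 2.4782e+6 + 7.9016e+7*I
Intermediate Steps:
V(a) = a^(5/2) (V(a) = a²*√a = a^(5/2))
(V(-5)*77 + j(65))*(((-1675 + 7624) + 10914) + (71 - 89)*(-83)) = ((-5)^(5/2)*77 + 135)*(((-1675 + 7624) + 10914) + (71 - 89)*(-83)) = ((25*I*√5)*77 + 135)*((5949 + 10914) - 18*(-83)) = (1925*I*√5 + 135)*(16863 + 1494) = (135 + 1925*I*√5)*18357 = 2478195 + 35337225*I*√5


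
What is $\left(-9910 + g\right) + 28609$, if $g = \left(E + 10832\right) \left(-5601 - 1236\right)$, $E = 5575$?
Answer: $-112155960$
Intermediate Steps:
$g = -112174659$ ($g = \left(5575 + 10832\right) \left(-5601 - 1236\right) = 16407 \left(-6837\right) = -112174659$)
$\left(-9910 + g\right) + 28609 = \left(-9910 - 112174659\right) + 28609 = -112184569 + 28609 = -112155960$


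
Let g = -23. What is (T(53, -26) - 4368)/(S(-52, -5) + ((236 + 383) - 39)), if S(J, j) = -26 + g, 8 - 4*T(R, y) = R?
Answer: -5839/708 ≈ -8.2472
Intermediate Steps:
T(R, y) = 2 - R/4
S(J, j) = -49 (S(J, j) = -26 - 23 = -49)
(T(53, -26) - 4368)/(S(-52, -5) + ((236 + 383) - 39)) = ((2 - ¼*53) - 4368)/(-49 + ((236 + 383) - 39)) = ((2 - 53/4) - 4368)/(-49 + (619 - 39)) = (-45/4 - 4368)/(-49 + 580) = -17517/4/531 = -17517/4*1/531 = -5839/708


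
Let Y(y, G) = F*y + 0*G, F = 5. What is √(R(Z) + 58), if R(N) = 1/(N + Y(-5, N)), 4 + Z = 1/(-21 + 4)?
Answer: √14145690/494 ≈ 7.6135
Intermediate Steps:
Z = -69/17 (Z = -4 + 1/(-21 + 4) = -4 + 1/(-17) = -4 - 1/17 = -69/17 ≈ -4.0588)
Y(y, G) = 5*y (Y(y, G) = 5*y + 0*G = 5*y + 0 = 5*y)
R(N) = 1/(-25 + N) (R(N) = 1/(N + 5*(-5)) = 1/(N - 25) = 1/(-25 + N))
√(R(Z) + 58) = √(1/(-25 - 69/17) + 58) = √(1/(-494/17) + 58) = √(-17/494 + 58) = √(28635/494) = √14145690/494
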